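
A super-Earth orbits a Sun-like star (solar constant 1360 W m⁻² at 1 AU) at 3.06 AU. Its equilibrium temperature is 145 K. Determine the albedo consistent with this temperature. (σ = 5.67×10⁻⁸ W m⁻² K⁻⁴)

A ≈ 0.31

Flux at 3.06 AU: S = 1360/3.06² = 145 W m⁻².
From T_eq⁴ = S(1−A)/(4σ): 1−A = 4σT_eq⁴/S.
1−A = 4 × 5.67×10⁻⁸ × (145)⁴ / 145 = 0.690.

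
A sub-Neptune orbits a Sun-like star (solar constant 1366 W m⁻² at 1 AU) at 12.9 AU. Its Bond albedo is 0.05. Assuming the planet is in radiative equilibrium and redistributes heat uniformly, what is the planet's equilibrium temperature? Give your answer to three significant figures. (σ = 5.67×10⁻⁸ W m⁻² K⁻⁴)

Flux at 12.9 AU: S = 1366/12.9² = 8.21 W m⁻².
Energy balance: absorbed = emitted ⇒ πR²·S(1−A) = 4πR²·σT_eq⁴, so T_eq⁴ = S(1−A)/(4σ).
T_eq = [8.21 × 0.95 / (4 × 5.67×10⁻⁸)]^(1/4) = (3.44×10⁷)^(1/4) = 76.6 K.

T_eq ≈ 76.6 K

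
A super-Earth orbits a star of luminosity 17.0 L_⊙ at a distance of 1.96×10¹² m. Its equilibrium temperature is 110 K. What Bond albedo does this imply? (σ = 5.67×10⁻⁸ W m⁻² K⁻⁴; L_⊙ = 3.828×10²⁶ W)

L = 17.0 × 3.828×10²⁶ = 6.51×10²⁷ W.
Flux: S = L/(4πd²) = 6.51×10²⁷/(4π×(1.96×10¹²)²) = 135 W m⁻².
From T_eq⁴ = S(1−A)/(4σ): 1−A = 4σT_eq⁴/S.
1−A = 4 × 5.67×10⁻⁸ × (110)⁴ / 135 = 0.246.

A ≈ 0.75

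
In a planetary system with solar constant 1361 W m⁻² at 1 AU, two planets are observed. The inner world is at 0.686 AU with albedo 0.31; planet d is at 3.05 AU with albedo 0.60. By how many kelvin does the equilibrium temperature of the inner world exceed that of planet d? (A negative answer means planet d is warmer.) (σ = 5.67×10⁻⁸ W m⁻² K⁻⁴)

ΔT ≈ 179.5 K

T_eq = [S₀(1−A)/(4σd²)]^(1/4), so T ∝ (1−A)^(1/4) / √d.
T₁ = [1361×0.69/(4×5.67×10⁻⁸×0.686²)]^(1/4) = 306.27 K.
T₂ = [1361×0.40/(4×5.67×10⁻⁸×3.05²)]^(1/4) = 126.74 K.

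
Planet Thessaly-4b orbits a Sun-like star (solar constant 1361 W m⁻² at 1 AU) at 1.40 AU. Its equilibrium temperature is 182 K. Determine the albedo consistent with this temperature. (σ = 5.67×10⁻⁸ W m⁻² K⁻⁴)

A ≈ 0.64

Flux at 1.40 AU: S = 1361/1.40² = 694 W m⁻².
From T_eq⁴ = S(1−A)/(4σ): 1−A = 4σT_eq⁴/S.
1−A = 4 × 5.67×10⁻⁸ × (182)⁴ / 694 = 0.358.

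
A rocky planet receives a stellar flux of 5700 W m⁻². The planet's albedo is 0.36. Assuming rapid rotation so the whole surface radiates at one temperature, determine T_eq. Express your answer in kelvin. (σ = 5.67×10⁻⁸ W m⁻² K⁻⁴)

Energy balance: absorbed = emitted ⇒ πR²·S(1−A) = 4πR²·σT_eq⁴, so T_eq⁴ = S(1−A)/(4σ).
T_eq = [5700 × 0.64 / (4 × 5.67×10⁻⁸)]^(1/4) = (1.61×10¹⁰)^(1/4) = 356 K.

T_eq ≈ 356 K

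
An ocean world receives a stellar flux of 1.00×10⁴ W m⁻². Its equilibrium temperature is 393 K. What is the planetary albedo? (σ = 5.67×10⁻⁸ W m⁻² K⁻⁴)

From T_eq⁴ = S(1−A)/(4σ): 1−A = 4σT_eq⁴/S.
1−A = 4 × 5.67×10⁻⁸ × (393)⁴ / 1.00×10⁴ = 0.541.

A ≈ 0.46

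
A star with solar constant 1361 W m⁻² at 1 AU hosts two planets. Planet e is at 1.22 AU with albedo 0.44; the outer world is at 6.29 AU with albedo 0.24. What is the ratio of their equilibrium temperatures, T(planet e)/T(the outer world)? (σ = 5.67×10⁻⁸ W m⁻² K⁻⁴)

T_eq = [S₀(1−A)/(4σd²)]^(1/4), so T ∝ (1−A)^(1/4) / √d.
T₁ = [1361×0.56/(4×5.67×10⁻⁸×1.22²)]^(1/4) = 217.98 K.
T₂ = [1361×0.76/(4×5.67×10⁻⁸×6.29²)]^(1/4) = 103.62 K.

T₁/T₂ ≈ 2.104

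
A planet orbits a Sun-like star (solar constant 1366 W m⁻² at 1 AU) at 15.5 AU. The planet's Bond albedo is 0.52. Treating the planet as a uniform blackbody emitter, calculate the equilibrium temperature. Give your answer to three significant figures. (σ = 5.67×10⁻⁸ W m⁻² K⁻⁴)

Flux at 15.5 AU: S = 1366/15.5² = 5.69 W m⁻².
Energy balance: absorbed = emitted ⇒ πR²·S(1−A) = 4πR²·σT_eq⁴, so T_eq⁴ = S(1−A)/(4σ).
T_eq = [5.69 × 0.48 / (4 × 5.67×10⁻⁸)]^(1/4) = (1.20×10⁷)^(1/4) = 58.9 K.

T_eq ≈ 58.9 K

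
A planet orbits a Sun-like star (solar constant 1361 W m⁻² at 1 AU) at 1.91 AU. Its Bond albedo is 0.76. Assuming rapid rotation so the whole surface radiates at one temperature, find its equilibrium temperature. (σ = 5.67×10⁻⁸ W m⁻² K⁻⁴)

Flux at 1.91 AU: S = 1361/1.91² = 373 W m⁻².
Energy balance: absorbed = emitted ⇒ πR²·S(1−A) = 4πR²·σT_eq⁴, so T_eq⁴ = S(1−A)/(4σ).
T_eq = [373 × 0.24 / (4 × 5.67×10⁻⁸)]^(1/4) = (3.95×10⁸)^(1/4) = 141 K.

T_eq ≈ 141 K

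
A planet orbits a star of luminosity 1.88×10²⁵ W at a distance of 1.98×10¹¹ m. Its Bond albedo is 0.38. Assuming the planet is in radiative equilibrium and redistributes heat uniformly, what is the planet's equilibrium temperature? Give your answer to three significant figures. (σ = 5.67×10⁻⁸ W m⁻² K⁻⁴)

Flux: S = L/(4πd²) = 1.88×10²⁵/(4π×(1.98×10¹¹)²) = 38.2 W m⁻².
Energy balance: absorbed = emitted ⇒ πR²·S(1−A) = 4πR²·σT_eq⁴, so T_eq⁴ = S(1−A)/(4σ).
T_eq = [38.2 × 0.62 / (4 × 5.67×10⁻⁸)]^(1/4) = (1.04×10⁸)^(1/4) = 101 K.

T_eq ≈ 101 K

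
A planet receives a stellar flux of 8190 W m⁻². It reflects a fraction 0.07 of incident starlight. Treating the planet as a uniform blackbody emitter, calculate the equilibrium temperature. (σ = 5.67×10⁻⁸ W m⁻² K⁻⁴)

Energy balance: absorbed = emitted ⇒ πR²·S(1−A) = 4πR²·σT_eq⁴, so T_eq⁴ = S(1−A)/(4σ).
T_eq = [8190 × 0.93 / (4 × 5.67×10⁻⁸)]^(1/4) = (3.36×10¹⁰)^(1/4) = 428 K.

T_eq ≈ 428 K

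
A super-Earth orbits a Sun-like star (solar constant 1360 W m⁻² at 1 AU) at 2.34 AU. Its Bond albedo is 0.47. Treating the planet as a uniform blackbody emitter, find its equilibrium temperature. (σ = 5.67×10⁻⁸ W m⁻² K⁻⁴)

T_eq ≈ 155 K

Flux at 2.34 AU: S = 1360/2.34² = 248 W m⁻².
Energy balance: absorbed = emitted ⇒ πR²·S(1−A) = 4πR²·σT_eq⁴, so T_eq⁴ = S(1−A)/(4σ).
T_eq = [248 × 0.53 / (4 × 5.67×10⁻⁸)]^(1/4) = (5.80×10⁸)^(1/4) = 155 K.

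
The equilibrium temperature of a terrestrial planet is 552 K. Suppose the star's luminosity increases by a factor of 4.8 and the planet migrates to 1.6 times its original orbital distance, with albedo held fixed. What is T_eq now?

T_eq ∝ L^(1/4) · d^(−1/2).
T′ = 552 × 4.8^(1/4) / 1.6^(1/2) = 646 K.

T_eq ≈ 646 K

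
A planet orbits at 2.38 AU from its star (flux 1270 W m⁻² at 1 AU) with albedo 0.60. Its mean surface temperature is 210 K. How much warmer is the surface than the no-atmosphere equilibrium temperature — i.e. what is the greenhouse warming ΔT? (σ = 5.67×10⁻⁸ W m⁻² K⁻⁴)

S = 1270/2.38² = 224.2 W m⁻².
T_eq = [S(1−A)/(4σ)]^(1/4) = [224.2×0.40/(4×5.67×10⁻⁸)]^(1/4) = 141.0 K.
ΔT = T_surf − T_eq = 210 − 141.0.

ΔT ≈ 69.0 K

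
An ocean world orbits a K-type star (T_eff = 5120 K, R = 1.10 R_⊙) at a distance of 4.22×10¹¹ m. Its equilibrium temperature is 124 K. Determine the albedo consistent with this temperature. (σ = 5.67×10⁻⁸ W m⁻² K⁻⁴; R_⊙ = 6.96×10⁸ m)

A ≈ 0.58

R_⋆ = 1.10 × 6.96×10⁸ = 7.66×10⁸ m.
L = 4πR_⋆²σT_⋆⁴ = 4π(7.66×10⁸)² × 5.67×10⁻⁸ × (5120)⁴ = 2.87×10²⁶ W.
S = L/(4πd²) = 128 W m⁻².
From T_eq⁴ = S(1−A)/(4σ): 1−A = 4σT_eq⁴/S.
1−A = 4 × 5.67×10⁻⁸ × (124)⁴ / 128 = 0.418.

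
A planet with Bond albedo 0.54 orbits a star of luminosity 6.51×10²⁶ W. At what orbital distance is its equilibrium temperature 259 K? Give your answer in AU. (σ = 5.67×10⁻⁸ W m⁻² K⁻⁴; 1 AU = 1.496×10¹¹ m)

d ≈ 1.02 AU

From T_eq⁴ = L(1−A)/(16πσd²): d = √[L(1−A)/(16πσT_eq⁴)].
d = √[6.51×10²⁶ × 0.46 / (16π × 5.67×10⁻⁸ × (259)⁴)] = 1.53×10¹¹ m = 1.02 AU.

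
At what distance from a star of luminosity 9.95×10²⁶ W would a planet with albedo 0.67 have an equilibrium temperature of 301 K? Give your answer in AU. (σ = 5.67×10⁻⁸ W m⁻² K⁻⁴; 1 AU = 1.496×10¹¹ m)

d ≈ 0.792 AU

From T_eq⁴ = L(1−A)/(16πσd²): d = √[L(1−A)/(16πσT_eq⁴)].
d = √[9.95×10²⁶ × 0.33 / (16π × 5.67×10⁻⁸ × (301)⁴)] = 1.18×10¹¹ m = 0.792 AU.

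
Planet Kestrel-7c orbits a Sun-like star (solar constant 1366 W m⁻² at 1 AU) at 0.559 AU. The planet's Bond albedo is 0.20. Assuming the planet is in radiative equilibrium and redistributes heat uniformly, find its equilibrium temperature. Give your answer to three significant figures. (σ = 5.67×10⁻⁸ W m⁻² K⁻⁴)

T_eq ≈ 352 K

Flux at 0.559 AU: S = 1366/0.559² = 4370 W m⁻².
Energy balance: absorbed = emitted ⇒ πR²·S(1−A) = 4πR²·σT_eq⁴, so T_eq⁴ = S(1−A)/(4σ).
T_eq = [4370 × 0.80 / (4 × 5.67×10⁻⁸)]^(1/4) = (1.54×10¹⁰)^(1/4) = 352 K.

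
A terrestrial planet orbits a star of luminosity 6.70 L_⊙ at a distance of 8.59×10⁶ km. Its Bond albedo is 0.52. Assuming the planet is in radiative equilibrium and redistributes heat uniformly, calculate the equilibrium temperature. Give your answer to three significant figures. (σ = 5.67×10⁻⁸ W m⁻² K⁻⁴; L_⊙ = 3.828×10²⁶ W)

T_eq ≈ 1560 K

d = 8.59×10⁶ km = 8.59×10⁹ m.
L = 6.70 × 3.828×10²⁶ = 2.56×10²⁷ W.
Flux: S = L/(4πd²) = 2.56×10²⁷/(4π×(8.59×10⁹)²) = 2.77×10⁶ W m⁻².
Energy balance: absorbed = emitted ⇒ πR²·S(1−A) = 4πR²·σT_eq⁴, so T_eq⁴ = S(1−A)/(4σ).
T_eq = [2.77×10⁶ × 0.48 / (4 × 5.67×10⁻⁸)]^(1/4) = (5.85×10¹²)^(1/4) = 1560 K.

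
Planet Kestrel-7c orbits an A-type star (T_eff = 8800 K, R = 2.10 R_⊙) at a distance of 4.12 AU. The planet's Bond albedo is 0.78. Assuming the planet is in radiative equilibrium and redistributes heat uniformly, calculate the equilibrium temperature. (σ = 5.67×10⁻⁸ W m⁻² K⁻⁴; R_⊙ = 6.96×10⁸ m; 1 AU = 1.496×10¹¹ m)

R_⋆ = 2.10 × 6.96×10⁸ = 1.46×10⁹ m.
d = 4.12 AU = 6.16×10¹¹ m.
L = 4πR_⋆²σT_⋆⁴ = 4π(1.46×10⁹)² × 5.67×10⁻⁸ × (8800)⁴ = 9.13×10²⁷ W.
S = L/(4πd²) = 1910 W m⁻².
Energy balance: absorbed = emitted ⇒ πR²·S(1−A) = 4πR²·σT_eq⁴, so T_eq⁴ = S(1−A)/(4σ).
T_eq = [1910 × 0.22 / (4 × 5.67×10⁻⁸)]^(1/4) = (1.85×10⁹)^(1/4) = 208 K.

T_eq ≈ 208 K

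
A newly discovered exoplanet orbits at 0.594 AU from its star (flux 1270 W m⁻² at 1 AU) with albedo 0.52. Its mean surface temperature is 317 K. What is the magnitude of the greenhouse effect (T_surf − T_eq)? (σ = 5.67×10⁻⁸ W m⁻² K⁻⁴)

S = 1270/0.594² = 3599 W m⁻².
T_eq = [S(1−A)/(4σ)]^(1/4) = [3599×0.48/(4×5.67×10⁻⁸)]^(1/4) = 295.4 K.
ΔT = T_surf − T_eq = 317 − 295.4.

ΔT ≈ 21.6 K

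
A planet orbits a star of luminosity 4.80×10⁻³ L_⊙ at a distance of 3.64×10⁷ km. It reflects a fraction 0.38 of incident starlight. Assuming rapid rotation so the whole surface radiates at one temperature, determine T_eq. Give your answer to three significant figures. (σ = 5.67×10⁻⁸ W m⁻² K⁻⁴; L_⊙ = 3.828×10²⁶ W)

T_eq ≈ 132 K

d = 3.64×10⁷ km = 3.64×10¹⁰ m.
L = 4.80×10⁻³ × 3.828×10²⁶ = 1.84×10²⁴ W.
Flux: S = L/(4πd²) = 1.84×10²⁴/(4π×(3.64×10¹⁰)²) = 110 W m⁻².
Energy balance: absorbed = emitted ⇒ πR²·S(1−A) = 4πR²·σT_eq⁴, so T_eq⁴ = S(1−A)/(4σ).
T_eq = [110 × 0.62 / (4 × 5.67×10⁻⁸)]^(1/4) = (3.02×10⁸)^(1/4) = 132 K.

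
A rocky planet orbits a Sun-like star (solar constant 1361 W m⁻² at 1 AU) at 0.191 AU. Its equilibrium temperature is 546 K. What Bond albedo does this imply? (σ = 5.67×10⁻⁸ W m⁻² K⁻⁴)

A ≈ 0.46

Flux at 0.191 AU: S = 1361/0.191² = 3.73×10⁴ W m⁻².
From T_eq⁴ = S(1−A)/(4σ): 1−A = 4σT_eq⁴/S.
1−A = 4 × 5.67×10⁻⁸ × (546)⁴ / 3.73×10⁴ = 0.540.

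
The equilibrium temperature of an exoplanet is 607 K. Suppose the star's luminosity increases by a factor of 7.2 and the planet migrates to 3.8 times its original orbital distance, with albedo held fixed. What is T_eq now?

T_eq ≈ 510 K

T_eq ∝ L^(1/4) · d^(−1/2).
T′ = 607 × 7.2^(1/4) / 3.8^(1/2) = 510 K.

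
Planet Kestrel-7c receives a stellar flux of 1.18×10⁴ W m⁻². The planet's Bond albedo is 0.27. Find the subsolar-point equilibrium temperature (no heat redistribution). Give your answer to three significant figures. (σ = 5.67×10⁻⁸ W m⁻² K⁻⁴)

T_ss ≈ 624 K

At the subsolar point the surface absorbs S(1−A) and emits σT⁴ per unit area — no factor of 4, since only the local patch is in balance.
T = [1.18×10⁴ × 0.73 / 5.67×10⁻⁸]^(1/4) = (1.52×10¹¹)^(1/4) = 624 K.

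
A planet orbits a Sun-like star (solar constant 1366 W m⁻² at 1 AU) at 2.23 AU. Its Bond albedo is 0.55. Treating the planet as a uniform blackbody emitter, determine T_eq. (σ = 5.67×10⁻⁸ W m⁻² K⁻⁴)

T_eq ≈ 153 K

Flux at 2.23 AU: S = 1366/2.23² = 275 W m⁻².
Energy balance: absorbed = emitted ⇒ πR²·S(1−A) = 4πR²·σT_eq⁴, so T_eq⁴ = S(1−A)/(4σ).
T_eq = [275 × 0.45 / (4 × 5.67×10⁻⁸)]^(1/4) = (5.45×10⁸)^(1/4) = 153 K.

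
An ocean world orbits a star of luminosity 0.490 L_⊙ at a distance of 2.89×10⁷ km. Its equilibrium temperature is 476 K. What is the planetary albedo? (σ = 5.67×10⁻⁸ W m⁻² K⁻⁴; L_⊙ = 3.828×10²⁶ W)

A ≈ 0.35

d = 2.89×10⁷ km = 2.89×10¹⁰ m.
L = 0.490 × 3.828×10²⁶ = 1.88×10²⁶ W.
Flux: S = L/(4πd²) = 1.88×10²⁶/(4π×(2.89×10¹⁰)²) = 1.79×10⁴ W m⁻².
From T_eq⁴ = S(1−A)/(4σ): 1−A = 4σT_eq⁴/S.
1−A = 4 × 5.67×10⁻⁸ × (476)⁴ / 1.79×10⁴ = 0.651.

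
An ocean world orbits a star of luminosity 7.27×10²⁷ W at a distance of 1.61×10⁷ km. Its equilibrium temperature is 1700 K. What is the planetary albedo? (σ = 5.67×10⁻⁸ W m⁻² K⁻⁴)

A ≈ 0.15

d = 1.61×10⁷ km = 1.61×10¹⁰ m.
Flux: S = L/(4πd²) = 7.27×10²⁷/(4π×(1.61×10¹⁰)²) = 2.23×10⁶ W m⁻².
From T_eq⁴ = S(1−A)/(4σ): 1−A = 4σT_eq⁴/S.
1−A = 4 × 5.67×10⁻⁸ × (1700)⁴ / 2.23×10⁶ = 0.849.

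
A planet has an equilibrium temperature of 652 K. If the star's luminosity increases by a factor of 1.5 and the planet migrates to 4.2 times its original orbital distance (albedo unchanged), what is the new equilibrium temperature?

T_eq ∝ L^(1/4) · d^(−1/2).
T′ = 652 × 1.5^(1/4) / 4.2^(1/2) = 352 K.

T_eq ≈ 352 K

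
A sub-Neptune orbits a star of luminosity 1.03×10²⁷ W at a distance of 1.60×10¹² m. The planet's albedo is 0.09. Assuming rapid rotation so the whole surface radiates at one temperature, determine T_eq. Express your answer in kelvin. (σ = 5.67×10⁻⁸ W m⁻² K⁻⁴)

T_eq ≈ 106 K

Flux: S = L/(4πd²) = 1.03×10²⁷/(4π×(1.60×10¹²)²) = 32.0 W m⁻².
Energy balance: absorbed = emitted ⇒ πR²·S(1−A) = 4πR²·σT_eq⁴, so T_eq⁴ = S(1−A)/(4σ).
T_eq = [32.0 × 0.91 / (4 × 5.67×10⁻⁸)]^(1/4) = (1.28×10⁸)^(1/4) = 106 K.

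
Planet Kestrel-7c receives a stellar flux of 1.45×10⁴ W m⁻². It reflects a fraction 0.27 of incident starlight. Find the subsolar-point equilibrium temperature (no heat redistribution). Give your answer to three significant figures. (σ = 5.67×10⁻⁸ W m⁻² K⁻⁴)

At the subsolar point the surface absorbs S(1−A) and emits σT⁴ per unit area — no factor of 4, since only the local patch is in balance.
T = [1.45×10⁴ × 0.73 / 5.67×10⁻⁸]^(1/4) = (1.87×10¹¹)^(1/4) = 657 K.

T_ss ≈ 657 K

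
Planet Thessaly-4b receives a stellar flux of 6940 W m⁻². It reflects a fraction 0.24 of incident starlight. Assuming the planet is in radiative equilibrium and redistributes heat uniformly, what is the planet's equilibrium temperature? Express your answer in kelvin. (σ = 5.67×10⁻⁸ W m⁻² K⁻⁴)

T_eq ≈ 391 K

Energy balance: absorbed = emitted ⇒ πR²·S(1−A) = 4πR²·σT_eq⁴, so T_eq⁴ = S(1−A)/(4σ).
T_eq = [6940 × 0.76 / (4 × 5.67×10⁻⁸)]^(1/4) = (2.33×10¹⁰)^(1/4) = 391 K.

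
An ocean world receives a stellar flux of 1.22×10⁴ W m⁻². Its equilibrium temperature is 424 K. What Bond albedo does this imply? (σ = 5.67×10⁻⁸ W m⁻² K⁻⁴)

A ≈ 0.40

From T_eq⁴ = S(1−A)/(4σ): 1−A = 4σT_eq⁴/S.
1−A = 4 × 5.67×10⁻⁸ × (424)⁴ / 1.22×10⁴ = 0.601.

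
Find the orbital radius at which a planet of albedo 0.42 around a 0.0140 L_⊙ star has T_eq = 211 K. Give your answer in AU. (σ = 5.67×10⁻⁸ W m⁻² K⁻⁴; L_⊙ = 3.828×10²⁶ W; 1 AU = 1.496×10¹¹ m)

L = 0.0140 × 3.828×10²⁶ = 5.36×10²⁴ W.
From T_eq⁴ = L(1−A)/(16πσd²): d = √[L(1−A)/(16πσT_eq⁴)].
d = √[5.36×10²⁴ × 0.58 / (16π × 5.67×10⁻⁸ × (211)⁴)] = 2.35×10¹⁰ m = 0.157 AU.

d ≈ 0.157 AU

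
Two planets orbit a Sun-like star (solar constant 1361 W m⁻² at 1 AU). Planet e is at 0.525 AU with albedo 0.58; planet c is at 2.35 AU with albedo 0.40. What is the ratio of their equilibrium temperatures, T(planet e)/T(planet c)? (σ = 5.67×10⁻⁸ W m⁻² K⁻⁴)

T_eq = [S₀(1−A)/(4σd²)]^(1/4), so T ∝ (1−A)^(1/4) / √d.
T₁ = [1361×0.42/(4×5.67×10⁻⁸×0.525²)]^(1/4) = 309.23 K.
T₂ = [1361×0.60/(4×5.67×10⁻⁸×2.35²)]^(1/4) = 159.79 K.

T₁/T₂ ≈ 1.935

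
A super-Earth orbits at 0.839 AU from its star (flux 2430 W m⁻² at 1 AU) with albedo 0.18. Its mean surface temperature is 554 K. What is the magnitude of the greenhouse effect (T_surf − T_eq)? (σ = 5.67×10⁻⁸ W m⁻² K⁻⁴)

ΔT ≈ 219.8 K

S = 2430/0.839² = 3452 W m⁻².
T_eq = [S(1−A)/(4σ)]^(1/4) = [3452×0.82/(4×5.67×10⁻⁸)]^(1/4) = 334.2 K.
ΔT = T_surf − T_eq = 554 − 334.2.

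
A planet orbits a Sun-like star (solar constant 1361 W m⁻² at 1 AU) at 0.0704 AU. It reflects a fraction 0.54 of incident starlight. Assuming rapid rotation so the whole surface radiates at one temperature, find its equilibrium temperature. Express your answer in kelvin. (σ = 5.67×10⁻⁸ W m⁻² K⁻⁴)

Flux at 0.0704 AU: S = 1361/0.0704² = 2.75×10⁵ W m⁻².
Energy balance: absorbed = emitted ⇒ πR²·S(1−A) = 4πR²·σT_eq⁴, so T_eq⁴ = S(1−A)/(4σ).
T_eq = [2.75×10⁵ × 0.46 / (4 × 5.67×10⁻⁸)]^(1/4) = (5.57×10¹¹)^(1/4) = 864 K.

T_eq ≈ 864 K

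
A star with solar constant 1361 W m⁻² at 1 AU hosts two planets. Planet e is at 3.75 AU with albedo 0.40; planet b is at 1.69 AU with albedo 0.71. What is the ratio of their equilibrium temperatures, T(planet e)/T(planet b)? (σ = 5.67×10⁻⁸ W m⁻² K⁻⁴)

T₁/T₂ ≈ 0.805

T_eq = [S₀(1−A)/(4σd²)]^(1/4), so T ∝ (1−A)^(1/4) / √d.
T₁ = [1361×0.60/(4×5.67×10⁻⁸×3.75²)]^(1/4) = 126.50 K.
T₂ = [1361×0.29/(4×5.67×10⁻⁸×1.69²)]^(1/4) = 157.11 K.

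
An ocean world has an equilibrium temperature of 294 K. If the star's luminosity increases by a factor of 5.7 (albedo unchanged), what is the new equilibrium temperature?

T_eq ∝ L^(1/4) · d^(−1/2).
T′ = 294 × 5.7^(1/4) = 454 K.

T_eq ≈ 454 K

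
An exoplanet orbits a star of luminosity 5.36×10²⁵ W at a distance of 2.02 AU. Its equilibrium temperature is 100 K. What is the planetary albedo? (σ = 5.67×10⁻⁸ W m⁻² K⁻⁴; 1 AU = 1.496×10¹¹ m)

A ≈ 0.51

d = 2.02 AU = 3.02×10¹¹ m.
Flux: S = L/(4πd²) = 5.36×10²⁵/(4π×(3.02×10¹¹)²) = 46.7 W m⁻².
From T_eq⁴ = S(1−A)/(4σ): 1−A = 4σT_eq⁴/S.
1−A = 4 × 5.67×10⁻⁸ × (100)⁴ / 46.7 = 0.486.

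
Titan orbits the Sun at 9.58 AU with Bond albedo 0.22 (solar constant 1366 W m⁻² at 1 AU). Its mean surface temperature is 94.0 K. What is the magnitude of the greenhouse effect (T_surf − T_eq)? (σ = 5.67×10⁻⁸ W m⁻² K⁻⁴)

S = 1366/9.58² = 14.88 W m⁻².
T_eq = [S(1−A)/(4σ)]^(1/4) = [14.88×0.78/(4×5.67×10⁻⁸)]^(1/4) = 84.6 K.
ΔT = T_surf − T_eq = 94 − 84.6.

ΔT ≈ 9.4 K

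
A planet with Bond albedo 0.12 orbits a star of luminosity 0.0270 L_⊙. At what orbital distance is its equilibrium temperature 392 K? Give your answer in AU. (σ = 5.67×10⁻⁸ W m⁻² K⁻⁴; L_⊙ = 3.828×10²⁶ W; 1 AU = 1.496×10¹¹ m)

d ≈ 0.0777 AU

L = 0.0270 × 3.828×10²⁶ = 1.03×10²⁵ W.
From T_eq⁴ = L(1−A)/(16πσd²): d = √[L(1−A)/(16πσT_eq⁴)].
d = √[1.03×10²⁵ × 0.88 / (16π × 5.67×10⁻⁸ × (392)⁴)] = 1.16×10¹⁰ m = 0.0777 AU.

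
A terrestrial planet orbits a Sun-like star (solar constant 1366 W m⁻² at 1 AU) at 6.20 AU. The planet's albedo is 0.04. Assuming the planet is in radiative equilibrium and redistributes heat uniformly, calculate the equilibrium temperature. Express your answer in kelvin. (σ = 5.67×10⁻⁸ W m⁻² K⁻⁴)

Flux at 6.20 AU: S = 1366/6.20² = 35.5 W m⁻².
Energy balance: absorbed = emitted ⇒ πR²·S(1−A) = 4πR²·σT_eq⁴, so T_eq⁴ = S(1−A)/(4σ).
T_eq = [35.5 × 0.96 / (4 × 5.67×10⁻⁸)]^(1/4) = (1.50×10⁸)^(1/4) = 111 K.

T_eq ≈ 111 K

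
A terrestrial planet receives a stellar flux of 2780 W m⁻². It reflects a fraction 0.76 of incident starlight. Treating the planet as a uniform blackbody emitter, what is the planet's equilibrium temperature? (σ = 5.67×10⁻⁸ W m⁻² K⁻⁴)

T_eq ≈ 233 K

Energy balance: absorbed = emitted ⇒ πR²·S(1−A) = 4πR²·σT_eq⁴, so T_eq⁴ = S(1−A)/(4σ).
T_eq = [2780 × 0.24 / (4 × 5.67×10⁻⁸)]^(1/4) = (2.94×10⁹)^(1/4) = 233 K.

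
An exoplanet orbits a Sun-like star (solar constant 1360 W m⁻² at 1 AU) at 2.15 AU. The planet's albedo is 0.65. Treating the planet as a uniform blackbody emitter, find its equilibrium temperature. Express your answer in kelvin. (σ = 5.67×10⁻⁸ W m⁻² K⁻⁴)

Flux at 2.15 AU: S = 1360/2.15² = 294 W m⁻².
Energy balance: absorbed = emitted ⇒ πR²·S(1−A) = 4πR²·σT_eq⁴, so T_eq⁴ = S(1−A)/(4σ).
T_eq = [294 × 0.35 / (4 × 5.67×10⁻⁸)]^(1/4) = (4.54×10⁸)^(1/4) = 146 K.

T_eq ≈ 146 K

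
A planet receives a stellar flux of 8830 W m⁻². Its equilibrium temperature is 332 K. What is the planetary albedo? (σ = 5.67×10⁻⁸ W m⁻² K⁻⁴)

From T_eq⁴ = S(1−A)/(4σ): 1−A = 4σT_eq⁴/S.
1−A = 4 × 5.67×10⁻⁸ × (332)⁴ / 8830 = 0.312.

A ≈ 0.69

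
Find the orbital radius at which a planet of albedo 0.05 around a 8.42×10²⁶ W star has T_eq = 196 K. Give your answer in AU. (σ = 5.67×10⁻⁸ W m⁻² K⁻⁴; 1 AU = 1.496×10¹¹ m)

d ≈ 2.92 AU

From T_eq⁴ = L(1−A)/(16πσd²): d = √[L(1−A)/(16πσT_eq⁴)].
d = √[8.42×10²⁶ × 0.95 / (16π × 5.67×10⁻⁸ × (196)⁴)] = 4.36×10¹¹ m = 2.92 AU.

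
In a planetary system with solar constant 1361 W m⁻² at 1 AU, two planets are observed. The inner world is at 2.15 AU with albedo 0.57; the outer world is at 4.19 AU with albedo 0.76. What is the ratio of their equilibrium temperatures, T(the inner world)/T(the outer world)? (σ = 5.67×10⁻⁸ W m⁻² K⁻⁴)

T_eq = [S₀(1−A)/(4σd²)]^(1/4), so T ∝ (1−A)^(1/4) / √d.
T₁ = [1361×0.43/(4×5.67×10⁻⁸×2.15²)]^(1/4) = 153.71 K.
T₂ = [1361×0.24/(4×5.67×10⁻⁸×4.19²)]^(1/4) = 95.17 K.

T₁/T₂ ≈ 1.615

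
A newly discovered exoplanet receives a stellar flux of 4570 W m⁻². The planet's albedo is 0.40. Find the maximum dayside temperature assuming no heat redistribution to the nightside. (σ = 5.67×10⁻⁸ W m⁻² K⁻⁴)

With no redistribution each surface element balances locally: S(1−A) = σT⁴.
T = [4570 × 0.60 / 5.67×10⁻⁸]^(1/4) = (4.84×10¹⁰)^(1/4) = 469 K.

T_ss ≈ 469 K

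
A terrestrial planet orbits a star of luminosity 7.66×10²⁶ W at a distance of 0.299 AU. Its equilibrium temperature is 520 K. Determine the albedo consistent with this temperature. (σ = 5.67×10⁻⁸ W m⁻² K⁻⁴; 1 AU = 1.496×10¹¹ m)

A ≈ 0.46

d = 0.299 AU = 4.47×10¹⁰ m.
Flux: S = L/(4πd²) = 7.66×10²⁶/(4π×(4.47×10¹⁰)²) = 3.05×10⁴ W m⁻².
From T_eq⁴ = S(1−A)/(4σ): 1−A = 4σT_eq⁴/S.
1−A = 4 × 5.67×10⁻⁸ × (520)⁴ / 3.05×10⁴ = 0.544.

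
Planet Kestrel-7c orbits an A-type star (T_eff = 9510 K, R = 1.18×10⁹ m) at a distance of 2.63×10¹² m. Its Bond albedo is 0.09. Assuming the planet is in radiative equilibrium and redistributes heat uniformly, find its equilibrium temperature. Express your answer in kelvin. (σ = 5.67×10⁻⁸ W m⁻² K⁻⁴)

T_eq ≈ 139 K

L = 4πR_⋆²σT_⋆⁴ = 4π(1.18×10⁹)² × 5.67×10⁻⁸ × (9510)⁴ = 8.11×10²⁷ W.
S = L/(4πd²) = 93.4 W m⁻².
Energy balance: absorbed = emitted ⇒ πR²·S(1−A) = 4πR²·σT_eq⁴, so T_eq⁴ = S(1−A)/(4σ).
T_eq = [93.4 × 0.91 / (4 × 5.67×10⁻⁸)]^(1/4) = (3.75×10⁸)^(1/4) = 139 K.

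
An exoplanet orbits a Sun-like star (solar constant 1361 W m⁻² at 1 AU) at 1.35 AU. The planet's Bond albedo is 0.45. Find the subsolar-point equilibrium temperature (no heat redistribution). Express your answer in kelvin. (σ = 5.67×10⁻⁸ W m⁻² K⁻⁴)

Flux at 1.35 AU: S = 1361/1.35² = 747 W m⁻².
At the subsolar point the surface absorbs S(1−A) and emits σT⁴ per unit area — no factor of 4, since only the local patch is in balance.
T = [747 × 0.55 / 5.67×10⁻⁸]^(1/4) = (7.24×10⁹)^(1/4) = 292 K.

T_ss ≈ 292 K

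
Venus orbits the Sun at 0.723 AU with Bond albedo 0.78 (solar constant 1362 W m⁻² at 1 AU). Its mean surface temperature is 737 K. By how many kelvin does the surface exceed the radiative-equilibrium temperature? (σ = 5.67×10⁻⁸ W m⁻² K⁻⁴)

S = 1362/0.723² = 2606 W m⁻².
T_eq = [S(1−A)/(4σ)]^(1/4) = [2606×0.22/(4×5.67×10⁻⁸)]^(1/4) = 224.2 K.
ΔT = T_surf − T_eq = 737 − 224.2.

ΔT ≈ 512.8 K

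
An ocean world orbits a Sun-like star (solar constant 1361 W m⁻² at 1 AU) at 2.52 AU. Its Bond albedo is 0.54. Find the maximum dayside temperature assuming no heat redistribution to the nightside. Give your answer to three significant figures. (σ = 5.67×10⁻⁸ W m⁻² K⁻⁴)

T_ss ≈ 204 K

Flux at 2.52 AU: S = 1361/2.52² = 214 W m⁻².
With no redistribution each surface element balances locally: S(1−A) = σT⁴.
T = [214 × 0.46 / 5.67×10⁻⁸]^(1/4) = (1.74×10⁹)^(1/4) = 204 K.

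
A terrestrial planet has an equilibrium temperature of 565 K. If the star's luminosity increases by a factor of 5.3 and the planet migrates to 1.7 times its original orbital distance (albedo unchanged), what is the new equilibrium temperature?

T_eq ≈ 657 K

T_eq ∝ L^(1/4) · d^(−1/2).
T′ = 565 × 5.3^(1/4) / 1.7^(1/2) = 657 K.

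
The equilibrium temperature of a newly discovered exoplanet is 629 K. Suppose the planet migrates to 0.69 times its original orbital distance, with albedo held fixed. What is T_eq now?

T_eq ≈ 757 K

T_eq ∝ L^(1/4) · d^(−1/2).
T′ = 629 / 0.69^(1/2) = 757 K.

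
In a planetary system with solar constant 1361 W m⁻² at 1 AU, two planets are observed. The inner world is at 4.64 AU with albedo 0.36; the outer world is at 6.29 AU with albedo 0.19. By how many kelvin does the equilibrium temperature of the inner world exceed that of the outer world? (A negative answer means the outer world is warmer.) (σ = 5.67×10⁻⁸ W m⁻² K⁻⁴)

ΔT ≈ 10.3 K

T_eq = [S₀(1−A)/(4σd²)]^(1/4), so T ∝ (1−A)^(1/4) / √d.
T₁ = [1361×0.64/(4×5.67×10⁻⁸×4.64²)]^(1/4) = 115.57 K.
T₂ = [1361×0.81/(4×5.67×10⁻⁸×6.29²)]^(1/4) = 105.28 K.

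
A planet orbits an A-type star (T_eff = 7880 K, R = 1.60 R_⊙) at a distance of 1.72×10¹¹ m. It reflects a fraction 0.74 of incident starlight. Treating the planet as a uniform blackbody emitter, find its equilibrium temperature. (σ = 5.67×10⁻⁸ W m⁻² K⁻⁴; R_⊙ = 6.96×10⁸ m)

R_⋆ = 1.60 × 6.96×10⁸ = 1.11×10⁹ m.
L = 4πR_⋆²σT_⋆⁴ = 4π(1.11×10⁹)² × 5.67×10⁻⁸ × (7880)⁴ = 3.41×10²⁷ W.
S = L/(4πd²) = 9160 W m⁻².
Energy balance: absorbed = emitted ⇒ πR²·S(1−A) = 4πR²·σT_eq⁴, so T_eq⁴ = S(1−A)/(4σ).
T_eq = [9160 × 0.26 / (4 × 5.67×10⁻⁸)]^(1/4) = (1.05×10¹⁰)^(1/4) = 320 K.

T_eq ≈ 320 K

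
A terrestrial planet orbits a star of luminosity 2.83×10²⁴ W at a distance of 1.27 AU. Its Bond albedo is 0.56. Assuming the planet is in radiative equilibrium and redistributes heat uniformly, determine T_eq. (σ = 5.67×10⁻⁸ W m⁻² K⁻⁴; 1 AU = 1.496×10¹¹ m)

d = 1.27 AU = 1.90×10¹¹ m.
Flux: S = L/(4πd²) = 2.83×10²⁴/(4π×(1.90×10¹¹)²) = 6.24 W m⁻².
Energy balance: absorbed = emitted ⇒ πR²·S(1−A) = 4πR²·σT_eq⁴, so T_eq⁴ = S(1−A)/(4σ).
T_eq = [6.24 × 0.44 / (4 × 5.67×10⁻⁸)]^(1/4) = (1.21×10⁷)^(1/4) = 59.0 K.

T_eq ≈ 59.0 K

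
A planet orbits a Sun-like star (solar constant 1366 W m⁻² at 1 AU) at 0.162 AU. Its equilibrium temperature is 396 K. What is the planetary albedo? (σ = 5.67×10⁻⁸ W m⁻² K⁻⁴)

Flux at 0.162 AU: S = 1366/0.162² = 5.20×10⁴ W m⁻².
From T_eq⁴ = S(1−A)/(4σ): 1−A = 4σT_eq⁴/S.
1−A = 4 × 5.67×10⁻⁸ × (396)⁴ / 5.20×10⁴ = 0.107.

A ≈ 0.89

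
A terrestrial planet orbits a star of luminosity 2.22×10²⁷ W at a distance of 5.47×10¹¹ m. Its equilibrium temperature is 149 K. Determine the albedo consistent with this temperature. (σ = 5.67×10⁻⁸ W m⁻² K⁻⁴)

Flux: S = L/(4πd²) = 2.22×10²⁷/(4π×(5.47×10¹¹)²) = 590 W m⁻².
From T_eq⁴ = S(1−A)/(4σ): 1−A = 4σT_eq⁴/S.
1−A = 4 × 5.67×10⁻⁸ × (149)⁴ / 590 = 0.189.

A ≈ 0.81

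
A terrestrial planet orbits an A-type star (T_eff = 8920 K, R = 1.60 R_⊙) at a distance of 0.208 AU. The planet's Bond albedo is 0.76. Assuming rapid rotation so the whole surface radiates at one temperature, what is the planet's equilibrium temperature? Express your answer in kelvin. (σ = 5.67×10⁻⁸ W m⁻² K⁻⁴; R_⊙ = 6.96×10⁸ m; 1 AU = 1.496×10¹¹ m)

R_⋆ = 1.60 × 6.96×10⁸ = 1.11×10⁹ m.
d = 0.208 AU = 3.11×10¹⁰ m.
L = 4πR_⋆²σT_⋆⁴ = 4π(1.11×10⁹)² × 5.67×10⁻⁸ × (8920)⁴ = 5.59×10²⁷ W.
S = L/(4πd²) = 4.60×10⁵ W m⁻².
Energy balance: absorbed = emitted ⇒ πR²·S(1−A) = 4πR²·σT_eq⁴, so T_eq⁴ = S(1−A)/(4σ).
T_eq = [4.60×10⁵ × 0.24 / (4 × 5.67×10⁻⁸)]^(1/4) = (4.86×10¹¹)^(1/4) = 835 K.

T_eq ≈ 835 K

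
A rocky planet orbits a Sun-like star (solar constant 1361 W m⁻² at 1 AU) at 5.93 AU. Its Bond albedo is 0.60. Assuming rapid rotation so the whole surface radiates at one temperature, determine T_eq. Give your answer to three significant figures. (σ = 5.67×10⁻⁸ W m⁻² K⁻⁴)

Flux at 5.93 AU: S = 1361/5.93² = 38.7 W m⁻².
Energy balance: absorbed = emitted ⇒ πR²·S(1−A) = 4πR²·σT_eq⁴, so T_eq⁴ = S(1−A)/(4σ).
T_eq = [38.7 × 0.40 / (4 × 5.67×10⁻⁸)]^(1/4) = (6.83×10⁷)^(1/4) = 90.9 K.

T_eq ≈ 90.9 K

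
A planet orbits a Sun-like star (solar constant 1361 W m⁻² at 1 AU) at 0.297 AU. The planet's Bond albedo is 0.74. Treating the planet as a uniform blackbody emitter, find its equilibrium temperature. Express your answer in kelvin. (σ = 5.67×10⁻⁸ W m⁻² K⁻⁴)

T_eq ≈ 365 K

Flux at 0.297 AU: S = 1361/0.297² = 1.54×10⁴ W m⁻².
Energy balance: absorbed = emitted ⇒ πR²·S(1−A) = 4πR²·σT_eq⁴, so T_eq⁴ = S(1−A)/(4σ).
T_eq = [1.54×10⁴ × 0.26 / (4 × 5.67×10⁻⁸)]^(1/4) = (1.77×10¹⁰)^(1/4) = 365 K.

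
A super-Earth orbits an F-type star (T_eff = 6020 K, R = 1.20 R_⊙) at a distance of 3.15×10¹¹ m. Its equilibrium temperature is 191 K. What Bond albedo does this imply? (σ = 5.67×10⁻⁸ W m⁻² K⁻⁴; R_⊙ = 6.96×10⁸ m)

R_⋆ = 1.20 × 6.96×10⁸ = 8.35×10⁸ m.
L = 4πR_⋆²σT_⋆⁴ = 4π(8.35×10⁸)² × 5.67×10⁻⁸ × (6020)⁴ = 6.53×10²⁶ W.
S = L/(4πd²) = 524 W m⁻².
From T_eq⁴ = S(1−A)/(4σ): 1−A = 4σT_eq⁴/S.
1−A = 4 × 5.67×10⁻⁸ × (191)⁴ / 524 = 0.577.

A ≈ 0.42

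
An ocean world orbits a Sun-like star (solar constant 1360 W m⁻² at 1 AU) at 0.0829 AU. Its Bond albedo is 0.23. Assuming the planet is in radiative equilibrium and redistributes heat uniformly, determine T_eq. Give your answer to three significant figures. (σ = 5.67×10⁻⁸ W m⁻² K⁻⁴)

Flux at 0.0829 AU: S = 1360/0.0829² = 1.98×10⁵ W m⁻².
Energy balance: absorbed = emitted ⇒ πR²·S(1−A) = 4πR²·σT_eq⁴, so T_eq⁴ = S(1−A)/(4σ).
T_eq = [1.98×10⁵ × 0.77 / (4 × 5.67×10⁻⁸)]^(1/4) = (6.72×10¹¹)^(1/4) = 905 K.

T_eq ≈ 905 K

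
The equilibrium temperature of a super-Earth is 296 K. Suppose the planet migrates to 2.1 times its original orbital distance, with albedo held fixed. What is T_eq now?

T_eq ∝ L^(1/4) · d^(−1/2).
T′ = 296 / 2.1^(1/2) = 204 K.

T_eq ≈ 204 K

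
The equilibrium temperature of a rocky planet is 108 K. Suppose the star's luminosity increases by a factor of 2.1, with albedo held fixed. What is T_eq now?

T_eq ≈ 130 K

T_eq ∝ L^(1/4) · d^(−1/2).
T′ = 108 × 2.1^(1/4) = 130 K.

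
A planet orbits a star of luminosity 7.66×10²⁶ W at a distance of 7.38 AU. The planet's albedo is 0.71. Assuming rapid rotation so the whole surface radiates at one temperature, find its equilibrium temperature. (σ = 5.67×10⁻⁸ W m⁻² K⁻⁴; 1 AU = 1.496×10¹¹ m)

T_eq ≈ 89.4 K

d = 7.38 AU = 1.10×10¹² m.
Flux: S = L/(4πd²) = 7.66×10²⁶/(4π×(1.10×10¹²)²) = 50.0 W m⁻².
Energy balance: absorbed = emitted ⇒ πR²·S(1−A) = 4πR²·σT_eq⁴, so T_eq⁴ = S(1−A)/(4σ).
T_eq = [50.0 × 0.29 / (4 × 5.67×10⁻⁸)]^(1/4) = (6.39×10⁷)^(1/4) = 89.4 K.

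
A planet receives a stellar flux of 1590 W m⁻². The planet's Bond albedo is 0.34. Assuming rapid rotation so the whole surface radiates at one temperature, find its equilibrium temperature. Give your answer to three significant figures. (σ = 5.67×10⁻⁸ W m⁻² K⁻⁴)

T_eq ≈ 261 K

Energy balance: absorbed = emitted ⇒ πR²·S(1−A) = 4πR²·σT_eq⁴, so T_eq⁴ = S(1−A)/(4σ).
T_eq = [1590 × 0.66 / (4 × 5.67×10⁻⁸)]^(1/4) = (4.63×10⁹)^(1/4) = 261 K.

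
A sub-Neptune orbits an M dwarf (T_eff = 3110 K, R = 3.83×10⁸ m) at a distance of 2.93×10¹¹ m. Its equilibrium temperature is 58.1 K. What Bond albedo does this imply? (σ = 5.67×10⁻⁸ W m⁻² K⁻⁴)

A ≈ 0.71

L = 4πR_⋆²σT_⋆⁴ = 4π(3.83×10⁸)² × 5.67×10⁻⁸ × (3110)⁴ = 9.78×10²⁴ W.
S = L/(4πd²) = 9.06 W m⁻².
From T_eq⁴ = S(1−A)/(4σ): 1−A = 4σT_eq⁴/S.
1−A = 4 × 5.67×10⁻⁸ × (58.1)⁴ / 9.06 = 0.285.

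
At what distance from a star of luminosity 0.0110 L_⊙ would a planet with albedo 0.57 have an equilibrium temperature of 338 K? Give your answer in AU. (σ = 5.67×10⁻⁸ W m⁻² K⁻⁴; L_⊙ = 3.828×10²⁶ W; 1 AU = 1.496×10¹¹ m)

d ≈ 0.0466 AU

L = 0.0110 × 3.828×10²⁶ = 4.21×10²⁴ W.
From T_eq⁴ = L(1−A)/(16πσd²): d = √[L(1−A)/(16πσT_eq⁴)].
d = √[4.21×10²⁴ × 0.43 / (16π × 5.67×10⁻⁸ × (338)⁴)] = 6.98×10⁹ m = 0.0466 AU.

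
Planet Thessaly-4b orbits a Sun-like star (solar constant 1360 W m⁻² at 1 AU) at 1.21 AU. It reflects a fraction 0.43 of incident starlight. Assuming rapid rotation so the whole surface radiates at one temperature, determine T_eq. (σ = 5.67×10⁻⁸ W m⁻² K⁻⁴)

T_eq ≈ 220 K

Flux at 1.21 AU: S = 1360/1.21² = 929 W m⁻².
Energy balance: absorbed = emitted ⇒ πR²·S(1−A) = 4πR²·σT_eq⁴, so T_eq⁴ = S(1−A)/(4σ).
T_eq = [929 × 0.57 / (4 × 5.67×10⁻⁸)]^(1/4) = (2.33×10⁹)^(1/4) = 220 K.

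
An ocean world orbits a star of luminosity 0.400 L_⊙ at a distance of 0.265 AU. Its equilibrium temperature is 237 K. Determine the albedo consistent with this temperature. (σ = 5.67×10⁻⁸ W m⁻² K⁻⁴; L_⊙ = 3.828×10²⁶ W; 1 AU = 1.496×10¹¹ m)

d = 0.265 AU = 3.96×10¹⁰ m.
L = 0.400 × 3.828×10²⁶ = 1.53×10²⁶ W.
Flux: S = L/(4πd²) = 1.53×10²⁶/(4π×(3.96×10¹⁰)²) = 7750 W m⁻².
From T_eq⁴ = S(1−A)/(4σ): 1−A = 4σT_eq⁴/S.
1−A = 4 × 5.67×10⁻⁸ × (237)⁴ / 7750 = 0.092.

A ≈ 0.91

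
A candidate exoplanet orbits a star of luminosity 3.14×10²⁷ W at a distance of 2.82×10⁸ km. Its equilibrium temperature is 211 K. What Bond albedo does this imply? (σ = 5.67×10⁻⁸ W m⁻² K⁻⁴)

A ≈ 0.86

d = 2.82×10⁸ km = 2.82×10¹¹ m.
Flux: S = L/(4πd²) = 3.14×10²⁷/(4π×(2.82×10¹¹)²) = 3140 W m⁻².
From T_eq⁴ = S(1−A)/(4σ): 1−A = 4σT_eq⁴/S.
1−A = 4 × 5.67×10⁻⁸ × (211)⁴ / 3140 = 0.143.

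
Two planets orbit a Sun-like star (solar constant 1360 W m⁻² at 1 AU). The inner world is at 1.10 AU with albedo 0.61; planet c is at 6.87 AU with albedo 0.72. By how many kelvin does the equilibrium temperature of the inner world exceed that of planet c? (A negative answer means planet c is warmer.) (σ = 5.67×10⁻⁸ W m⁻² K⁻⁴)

ΔT ≈ 132.4 K

T_eq = [S₀(1−A)/(4σd²)]^(1/4), so T ∝ (1−A)^(1/4) / √d.
T₁ = [1360×0.39/(4×5.67×10⁻⁸×1.10²)]^(1/4) = 209.67 K.
T₂ = [1360×0.28/(4×5.67×10⁻⁸×6.87²)]^(1/4) = 77.23 K.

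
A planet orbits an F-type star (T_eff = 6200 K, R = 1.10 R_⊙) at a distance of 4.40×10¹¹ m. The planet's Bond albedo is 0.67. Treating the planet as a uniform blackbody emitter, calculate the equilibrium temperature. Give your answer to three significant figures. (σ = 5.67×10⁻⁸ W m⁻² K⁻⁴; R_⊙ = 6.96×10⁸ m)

R_⋆ = 1.10 × 6.96×10⁸ = 7.66×10⁸ m.
L = 4πR_⋆²σT_⋆⁴ = 4π(7.66×10⁸)² × 5.67×10⁻⁸ × (6200)⁴ = 6.17×10²⁶ W.
S = L/(4πd²) = 254 W m⁻².
Energy balance: absorbed = emitted ⇒ πR²·S(1−A) = 4πR²·σT_eq⁴, so T_eq⁴ = S(1−A)/(4σ).
T_eq = [254 × 0.33 / (4 × 5.67×10⁻⁸)]^(1/4) = (3.69×10⁸)^(1/4) = 139 K.

T_eq ≈ 139 K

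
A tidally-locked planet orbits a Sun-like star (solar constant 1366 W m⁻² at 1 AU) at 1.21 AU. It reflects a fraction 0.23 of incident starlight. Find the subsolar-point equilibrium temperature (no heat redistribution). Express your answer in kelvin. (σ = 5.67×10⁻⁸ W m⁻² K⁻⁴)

T_ss ≈ 336 K

Flux at 1.21 AU: S = 1366/1.21² = 933 W m⁻².
At the subsolar point the surface absorbs S(1−A) and emits σT⁴ per unit area — no factor of 4, since only the local patch is in balance.
T = [933 × 0.77 / 5.67×10⁻⁸]^(1/4) = (1.27×10¹⁰)^(1/4) = 336 K.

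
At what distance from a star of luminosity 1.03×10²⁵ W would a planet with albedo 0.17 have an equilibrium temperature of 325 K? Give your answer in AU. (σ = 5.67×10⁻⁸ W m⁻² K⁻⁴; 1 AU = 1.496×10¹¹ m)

From T_eq⁴ = L(1−A)/(16πσd²): d = √[L(1−A)/(16πσT_eq⁴)].
d = √[1.03×10²⁵ × 0.83 / (16π × 5.67×10⁻⁸ × (325)⁴)] = 1.64×10¹⁰ m = 0.110 AU.

d ≈ 0.110 AU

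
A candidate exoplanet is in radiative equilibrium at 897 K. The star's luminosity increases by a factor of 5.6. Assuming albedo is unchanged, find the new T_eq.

T_eq ≈ 1380 K

T_eq ∝ L^(1/4) · d^(−1/2).
T′ = 897 × 5.6^(1/4) = 1380 K.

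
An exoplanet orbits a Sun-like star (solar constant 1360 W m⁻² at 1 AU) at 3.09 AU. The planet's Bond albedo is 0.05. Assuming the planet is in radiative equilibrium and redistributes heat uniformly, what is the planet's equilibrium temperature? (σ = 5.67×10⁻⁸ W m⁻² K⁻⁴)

T_eq ≈ 156 K

Flux at 3.09 AU: S = 1360/3.09² = 142 W m⁻².
Energy balance: absorbed = emitted ⇒ πR²·S(1−A) = 4πR²·σT_eq⁴, so T_eq⁴ = S(1−A)/(4σ).
T_eq = [142 × 0.95 / (4 × 5.67×10⁻⁸)]^(1/4) = (5.97×10⁸)^(1/4) = 156 K.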